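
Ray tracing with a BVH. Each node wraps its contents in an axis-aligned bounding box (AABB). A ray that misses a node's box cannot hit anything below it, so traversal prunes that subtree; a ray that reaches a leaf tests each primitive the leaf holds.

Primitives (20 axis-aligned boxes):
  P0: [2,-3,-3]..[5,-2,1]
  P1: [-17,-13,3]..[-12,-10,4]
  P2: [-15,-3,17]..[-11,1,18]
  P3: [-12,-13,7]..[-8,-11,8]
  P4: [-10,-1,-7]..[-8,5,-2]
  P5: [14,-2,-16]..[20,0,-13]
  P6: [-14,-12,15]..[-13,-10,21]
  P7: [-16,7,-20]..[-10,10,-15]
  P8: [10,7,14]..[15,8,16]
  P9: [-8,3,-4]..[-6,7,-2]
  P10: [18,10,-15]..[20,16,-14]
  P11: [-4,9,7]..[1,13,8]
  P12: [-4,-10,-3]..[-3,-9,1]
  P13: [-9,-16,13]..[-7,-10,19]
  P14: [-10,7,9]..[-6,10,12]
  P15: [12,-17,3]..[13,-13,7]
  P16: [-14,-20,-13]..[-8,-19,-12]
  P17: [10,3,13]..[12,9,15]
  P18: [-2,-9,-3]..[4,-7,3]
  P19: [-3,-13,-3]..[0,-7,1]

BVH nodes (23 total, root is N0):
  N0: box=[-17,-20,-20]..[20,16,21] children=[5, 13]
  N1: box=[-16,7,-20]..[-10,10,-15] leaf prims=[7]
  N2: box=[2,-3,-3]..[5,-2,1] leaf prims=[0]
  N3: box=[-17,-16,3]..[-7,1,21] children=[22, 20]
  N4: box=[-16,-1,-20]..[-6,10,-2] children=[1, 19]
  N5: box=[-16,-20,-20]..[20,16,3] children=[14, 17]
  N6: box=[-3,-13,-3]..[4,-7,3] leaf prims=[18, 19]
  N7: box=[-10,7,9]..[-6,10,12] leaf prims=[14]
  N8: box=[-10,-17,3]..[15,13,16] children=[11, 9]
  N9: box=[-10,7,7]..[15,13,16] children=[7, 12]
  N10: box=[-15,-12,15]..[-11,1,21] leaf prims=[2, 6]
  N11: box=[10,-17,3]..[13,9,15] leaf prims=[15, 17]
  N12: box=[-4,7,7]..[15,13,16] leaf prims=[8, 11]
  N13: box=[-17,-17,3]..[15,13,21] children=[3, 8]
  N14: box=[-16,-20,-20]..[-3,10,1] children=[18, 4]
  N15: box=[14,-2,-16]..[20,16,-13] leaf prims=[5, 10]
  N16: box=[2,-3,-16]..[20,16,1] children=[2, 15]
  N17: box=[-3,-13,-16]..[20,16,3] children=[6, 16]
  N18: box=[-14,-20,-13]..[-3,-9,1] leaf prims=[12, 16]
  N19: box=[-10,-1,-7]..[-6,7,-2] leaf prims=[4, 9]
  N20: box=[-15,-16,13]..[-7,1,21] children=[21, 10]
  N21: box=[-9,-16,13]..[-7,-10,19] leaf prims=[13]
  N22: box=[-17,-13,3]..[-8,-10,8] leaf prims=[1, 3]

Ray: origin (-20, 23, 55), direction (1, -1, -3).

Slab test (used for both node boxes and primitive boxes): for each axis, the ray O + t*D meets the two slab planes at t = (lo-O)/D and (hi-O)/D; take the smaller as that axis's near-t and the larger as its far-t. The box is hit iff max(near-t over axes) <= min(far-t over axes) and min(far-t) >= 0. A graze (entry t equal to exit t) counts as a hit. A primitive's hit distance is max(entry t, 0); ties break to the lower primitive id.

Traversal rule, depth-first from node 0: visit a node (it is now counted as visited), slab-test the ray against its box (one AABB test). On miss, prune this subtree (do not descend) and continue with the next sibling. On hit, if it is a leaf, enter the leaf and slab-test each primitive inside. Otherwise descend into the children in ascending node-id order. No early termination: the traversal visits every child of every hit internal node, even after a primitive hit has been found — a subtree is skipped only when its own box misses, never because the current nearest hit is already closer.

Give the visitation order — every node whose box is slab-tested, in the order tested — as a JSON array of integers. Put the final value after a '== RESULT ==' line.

Walk:
N0 x:[3,40] y:[7,43] z:[34/3,25] -> hit [34/3,25], descend [5, 13]
  N5 x:[4,40] y:[7,43] z:[52/3,25] -> hit [52/3,25], descend [14, 17]
    N14 x:[4,17] y:[13,43] z:[18,25] -> miss, prune
    N17 x:[17,40] y:[7,36] z:[52/3,71/3] -> hit [52/3,71/3], descend [6, 16]
      N6 x:[17,24] y:[30,36] z:[52/3,58/3] -> miss, prune
      N16 x:[22,40] y:[7,26] z:[18,71/3] -> hit [22,71/3], descend [2, 15]
        N2 x:[22,25] y:[25,26] z:[18,58/3] -> miss, prune
        N15 x:[34,40] y:[7,25] z:[68/3,71/3] -> miss, prune
  N13 x:[3,35] y:[10,40] z:[34/3,52/3] -> hit [34/3,52/3], descend [3, 8]
    N3 x:[3,13] y:[22,39] z:[34/3,52/3] -> miss, prune
    N8 x:[10,35] y:[10,40] z:[13,52/3] -> hit [13,52/3], descend [9, 11]
      N9 x:[10,35] y:[10,16] z:[13,16] -> hit [13,16], descend [7, 12]
        N7 x:[10,14] y:[13,16] z:[43/3,46/3] -> miss, prune
        N12 x:[16,35] y:[10,16] z:[13,16] -> hit [16,16] leaf, test {P8(miss), P11(miss)}
      N11 x:[30,33] y:[14,40] z:[40/3,52/3] -> miss, prune

Visited [0, 5, 14, 17, 6, 16, 2, 15, 13, 3, 8, 9, 7, 12, 11]. Tests: 15 box, 1 leaf. Nearest: miss.

== RESULT ==
[0, 5, 14, 17, 6, 16, 2, 15, 13, 3, 8, 9, 7, 12, 11]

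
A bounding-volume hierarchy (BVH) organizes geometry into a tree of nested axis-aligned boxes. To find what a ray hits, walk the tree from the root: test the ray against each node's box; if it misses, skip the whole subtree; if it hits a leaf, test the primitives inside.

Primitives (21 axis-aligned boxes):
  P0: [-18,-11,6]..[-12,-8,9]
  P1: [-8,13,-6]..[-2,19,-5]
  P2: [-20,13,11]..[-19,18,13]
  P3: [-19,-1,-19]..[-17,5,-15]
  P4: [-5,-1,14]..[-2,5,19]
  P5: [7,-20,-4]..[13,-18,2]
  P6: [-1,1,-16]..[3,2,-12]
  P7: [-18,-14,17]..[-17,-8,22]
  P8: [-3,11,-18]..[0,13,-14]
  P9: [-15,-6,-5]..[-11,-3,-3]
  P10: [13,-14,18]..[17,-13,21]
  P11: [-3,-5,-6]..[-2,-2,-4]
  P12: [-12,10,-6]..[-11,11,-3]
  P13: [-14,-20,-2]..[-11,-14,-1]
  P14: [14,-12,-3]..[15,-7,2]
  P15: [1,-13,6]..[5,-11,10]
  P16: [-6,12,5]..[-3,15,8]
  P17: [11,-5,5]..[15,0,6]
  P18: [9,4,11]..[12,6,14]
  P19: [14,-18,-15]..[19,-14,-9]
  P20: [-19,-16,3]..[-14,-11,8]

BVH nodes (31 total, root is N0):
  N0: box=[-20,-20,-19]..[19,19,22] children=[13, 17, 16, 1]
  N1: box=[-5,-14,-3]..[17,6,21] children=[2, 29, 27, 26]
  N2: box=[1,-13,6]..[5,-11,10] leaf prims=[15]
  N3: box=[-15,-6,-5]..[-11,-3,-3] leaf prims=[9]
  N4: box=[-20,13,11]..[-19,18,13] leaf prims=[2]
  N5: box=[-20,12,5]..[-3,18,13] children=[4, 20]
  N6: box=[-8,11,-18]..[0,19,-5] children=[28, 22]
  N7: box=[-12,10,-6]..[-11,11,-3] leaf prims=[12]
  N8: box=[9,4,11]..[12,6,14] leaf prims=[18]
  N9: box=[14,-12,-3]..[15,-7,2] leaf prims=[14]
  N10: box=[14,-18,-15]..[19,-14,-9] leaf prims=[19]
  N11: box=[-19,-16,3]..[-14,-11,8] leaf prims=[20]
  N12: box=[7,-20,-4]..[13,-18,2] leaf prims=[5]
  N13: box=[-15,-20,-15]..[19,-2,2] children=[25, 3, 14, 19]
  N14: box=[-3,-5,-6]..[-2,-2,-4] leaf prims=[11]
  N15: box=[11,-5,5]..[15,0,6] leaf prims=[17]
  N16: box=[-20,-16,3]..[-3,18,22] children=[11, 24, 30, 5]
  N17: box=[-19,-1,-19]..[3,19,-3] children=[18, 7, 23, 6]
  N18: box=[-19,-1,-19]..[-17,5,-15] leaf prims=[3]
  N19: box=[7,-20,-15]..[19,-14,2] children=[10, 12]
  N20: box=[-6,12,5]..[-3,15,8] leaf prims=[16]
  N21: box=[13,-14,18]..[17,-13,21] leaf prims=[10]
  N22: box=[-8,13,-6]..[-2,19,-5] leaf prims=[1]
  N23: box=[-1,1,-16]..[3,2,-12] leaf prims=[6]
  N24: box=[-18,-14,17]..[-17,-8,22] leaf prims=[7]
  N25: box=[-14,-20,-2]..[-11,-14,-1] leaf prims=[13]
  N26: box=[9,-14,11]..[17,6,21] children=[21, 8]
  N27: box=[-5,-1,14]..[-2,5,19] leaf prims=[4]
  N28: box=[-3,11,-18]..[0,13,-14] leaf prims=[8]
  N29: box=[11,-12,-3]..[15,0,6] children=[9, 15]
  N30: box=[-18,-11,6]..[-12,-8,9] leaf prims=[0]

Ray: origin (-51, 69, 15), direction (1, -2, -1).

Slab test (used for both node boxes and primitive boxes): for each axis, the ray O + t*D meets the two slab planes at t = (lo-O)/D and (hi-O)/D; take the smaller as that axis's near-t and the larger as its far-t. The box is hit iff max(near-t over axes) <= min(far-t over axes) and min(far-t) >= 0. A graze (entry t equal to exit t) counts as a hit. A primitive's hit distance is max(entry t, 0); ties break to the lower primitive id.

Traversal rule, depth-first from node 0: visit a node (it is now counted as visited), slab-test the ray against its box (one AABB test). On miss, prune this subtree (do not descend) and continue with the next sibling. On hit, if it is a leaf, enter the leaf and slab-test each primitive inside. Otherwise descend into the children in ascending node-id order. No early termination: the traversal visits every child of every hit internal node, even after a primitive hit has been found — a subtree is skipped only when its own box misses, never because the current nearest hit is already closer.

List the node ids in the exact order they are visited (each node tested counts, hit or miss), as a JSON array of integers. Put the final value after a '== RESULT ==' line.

Traverse from the root:
N0 x:[31,70] y:[25,89/2] z:[-7,34] -> hit [31,34], descend [1, 13, 16, 17]
  N1 x:[46,68] y:[63/2,83/2] z:[-6,18] -> miss, prune
  N13 x:[36,70] y:[71/2,89/2] z:[13,30] -> miss, prune
  N16 x:[31,48] y:[51/2,85/2] z:[-7,12] -> miss, prune
  N17 x:[32,54] y:[25,35] z:[18,34] -> hit [32,34], descend [6, 7, 18, 23]
    N6 x:[43,51] y:[25,29] z:[20,33] -> miss, prune
    N7 x:[39,40] y:[29,59/2] z:[18,21] -> miss, prune
    N18 x:[32,34] y:[32,35] z:[30,34] -> hit [32,34] leaf, test {P3@t=32}
    N23 x:[50,54] y:[67/2,34] z:[27,31] -> miss, prune

9 AABB tests over nodes [0, 1, 13, 16, 17, 6, 7, 18, 23]; 1 leaf entered; closest P3.

== RESULT ==
[0, 1, 13, 16, 17, 6, 7, 18, 23]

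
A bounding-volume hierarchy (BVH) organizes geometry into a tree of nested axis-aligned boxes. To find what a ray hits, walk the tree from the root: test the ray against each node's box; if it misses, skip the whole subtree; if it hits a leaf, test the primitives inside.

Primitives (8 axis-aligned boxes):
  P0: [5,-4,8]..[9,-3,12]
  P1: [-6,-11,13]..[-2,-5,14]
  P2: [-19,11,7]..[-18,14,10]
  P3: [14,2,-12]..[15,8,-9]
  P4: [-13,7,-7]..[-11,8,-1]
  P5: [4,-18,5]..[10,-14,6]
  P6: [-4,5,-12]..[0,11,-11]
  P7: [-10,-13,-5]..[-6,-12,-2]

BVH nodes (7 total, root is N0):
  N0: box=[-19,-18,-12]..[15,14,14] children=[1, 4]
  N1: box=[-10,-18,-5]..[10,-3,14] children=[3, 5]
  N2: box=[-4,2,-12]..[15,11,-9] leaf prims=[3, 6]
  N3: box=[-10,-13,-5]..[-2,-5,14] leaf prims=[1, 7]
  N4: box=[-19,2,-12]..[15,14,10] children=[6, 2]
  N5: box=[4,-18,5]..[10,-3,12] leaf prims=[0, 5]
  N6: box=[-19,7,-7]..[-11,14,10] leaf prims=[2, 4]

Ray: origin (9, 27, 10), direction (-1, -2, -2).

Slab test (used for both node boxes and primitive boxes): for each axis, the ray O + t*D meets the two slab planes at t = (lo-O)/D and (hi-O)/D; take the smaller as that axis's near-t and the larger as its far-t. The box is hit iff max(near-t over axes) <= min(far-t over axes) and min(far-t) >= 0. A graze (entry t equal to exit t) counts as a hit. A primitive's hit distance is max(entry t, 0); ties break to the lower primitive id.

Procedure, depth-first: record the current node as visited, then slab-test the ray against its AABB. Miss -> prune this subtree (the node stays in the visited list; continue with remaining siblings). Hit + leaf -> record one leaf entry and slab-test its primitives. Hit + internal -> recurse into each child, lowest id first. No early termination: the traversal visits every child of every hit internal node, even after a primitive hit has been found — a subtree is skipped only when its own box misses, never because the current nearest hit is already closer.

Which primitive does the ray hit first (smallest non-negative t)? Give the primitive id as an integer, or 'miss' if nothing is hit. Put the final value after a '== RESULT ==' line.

Traverse from the root:
N0 x:[-6,28] y:[13/2,45/2] z:[-2,11] -> hit [13/2,11], descend [1, 4]
  N1 x:[-1,19] y:[15,45/2] z:[-2,15/2] -> miss, prune
  N4 x:[-6,28] y:[13/2,25/2] z:[0,11] -> hit [13/2,11], descend [2, 6]
    N2 x:[-6,13] y:[8,25/2] z:[19/2,11] -> hit [19/2,11] leaf, test {P3(miss), P6@t=21/2}
    N6 x:[20,28] y:[13/2,10] z:[0,17/2] -> miss, prune

5 AABB tests over nodes [0, 1, 4, 2, 6]; 1 leaf entered; closest P6.

== RESULT ==
6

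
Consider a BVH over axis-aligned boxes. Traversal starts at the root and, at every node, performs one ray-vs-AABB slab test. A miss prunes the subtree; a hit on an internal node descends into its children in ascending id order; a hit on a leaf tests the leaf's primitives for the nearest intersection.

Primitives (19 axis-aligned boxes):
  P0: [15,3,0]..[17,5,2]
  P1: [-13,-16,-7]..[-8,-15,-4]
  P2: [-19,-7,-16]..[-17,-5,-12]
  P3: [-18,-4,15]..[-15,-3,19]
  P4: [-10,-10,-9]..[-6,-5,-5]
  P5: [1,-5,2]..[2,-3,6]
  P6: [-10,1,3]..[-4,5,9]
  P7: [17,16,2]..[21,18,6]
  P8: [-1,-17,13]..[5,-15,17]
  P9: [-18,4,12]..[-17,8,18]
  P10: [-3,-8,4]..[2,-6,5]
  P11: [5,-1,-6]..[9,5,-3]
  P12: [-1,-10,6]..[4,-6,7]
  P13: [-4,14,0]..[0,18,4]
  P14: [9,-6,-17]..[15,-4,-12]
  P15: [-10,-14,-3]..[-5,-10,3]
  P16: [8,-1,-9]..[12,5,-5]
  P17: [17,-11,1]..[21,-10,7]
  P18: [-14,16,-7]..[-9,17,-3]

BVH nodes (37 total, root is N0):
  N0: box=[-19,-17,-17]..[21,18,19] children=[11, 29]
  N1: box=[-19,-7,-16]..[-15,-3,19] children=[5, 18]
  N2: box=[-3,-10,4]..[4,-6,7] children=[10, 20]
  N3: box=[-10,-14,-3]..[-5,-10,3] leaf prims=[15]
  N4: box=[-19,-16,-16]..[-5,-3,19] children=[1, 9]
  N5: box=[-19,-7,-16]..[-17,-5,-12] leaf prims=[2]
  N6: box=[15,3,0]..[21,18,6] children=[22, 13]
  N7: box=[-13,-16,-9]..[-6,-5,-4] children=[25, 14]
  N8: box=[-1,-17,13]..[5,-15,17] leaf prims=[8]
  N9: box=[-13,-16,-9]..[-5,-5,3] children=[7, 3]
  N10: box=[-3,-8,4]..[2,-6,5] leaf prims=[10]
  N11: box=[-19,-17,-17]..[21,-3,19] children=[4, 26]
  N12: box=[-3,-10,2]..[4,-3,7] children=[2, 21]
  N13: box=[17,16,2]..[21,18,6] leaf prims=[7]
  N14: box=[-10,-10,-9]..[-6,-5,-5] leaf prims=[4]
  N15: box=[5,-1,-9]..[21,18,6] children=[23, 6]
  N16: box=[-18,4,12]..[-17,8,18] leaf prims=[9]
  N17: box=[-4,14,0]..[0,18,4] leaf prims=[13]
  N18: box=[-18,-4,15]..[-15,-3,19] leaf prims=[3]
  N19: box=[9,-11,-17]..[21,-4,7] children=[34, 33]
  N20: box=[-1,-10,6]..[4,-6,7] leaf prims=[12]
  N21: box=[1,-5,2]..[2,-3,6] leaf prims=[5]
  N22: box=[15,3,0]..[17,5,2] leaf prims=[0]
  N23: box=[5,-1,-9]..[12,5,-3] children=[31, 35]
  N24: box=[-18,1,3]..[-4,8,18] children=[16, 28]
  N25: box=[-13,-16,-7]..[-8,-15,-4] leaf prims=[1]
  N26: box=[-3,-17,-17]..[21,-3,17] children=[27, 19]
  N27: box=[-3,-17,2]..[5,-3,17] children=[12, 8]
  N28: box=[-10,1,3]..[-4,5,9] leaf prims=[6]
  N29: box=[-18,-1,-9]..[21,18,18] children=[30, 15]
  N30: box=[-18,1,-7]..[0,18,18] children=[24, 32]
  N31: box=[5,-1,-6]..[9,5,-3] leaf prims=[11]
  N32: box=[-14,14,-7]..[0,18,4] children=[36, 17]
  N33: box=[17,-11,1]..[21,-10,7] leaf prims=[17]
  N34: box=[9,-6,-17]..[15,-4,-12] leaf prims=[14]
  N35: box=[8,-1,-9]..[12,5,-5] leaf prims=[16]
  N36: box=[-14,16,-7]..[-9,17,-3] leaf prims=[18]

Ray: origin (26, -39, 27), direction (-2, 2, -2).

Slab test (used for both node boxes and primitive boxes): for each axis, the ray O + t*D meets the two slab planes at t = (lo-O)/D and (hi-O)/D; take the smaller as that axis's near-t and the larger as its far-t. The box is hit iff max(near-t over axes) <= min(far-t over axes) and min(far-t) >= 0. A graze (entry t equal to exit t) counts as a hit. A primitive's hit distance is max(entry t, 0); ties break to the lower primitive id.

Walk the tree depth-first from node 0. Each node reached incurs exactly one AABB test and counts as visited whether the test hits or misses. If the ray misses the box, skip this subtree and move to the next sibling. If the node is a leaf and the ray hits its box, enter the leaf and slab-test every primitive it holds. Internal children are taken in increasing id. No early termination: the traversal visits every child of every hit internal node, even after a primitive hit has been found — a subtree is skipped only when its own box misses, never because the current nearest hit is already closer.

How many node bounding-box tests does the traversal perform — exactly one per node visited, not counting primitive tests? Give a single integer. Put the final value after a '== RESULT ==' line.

Traverse from the root:
N0 x:[5/2,45/2] y:[11,57/2] z:[4,22] -> hit [11,22], descend [11, 29]
  N11 x:[5/2,45/2] y:[11,18] z:[4,22] -> hit [11,18], descend [4, 26]
    N4 x:[31/2,45/2] y:[23/2,18] z:[4,43/2] -> hit [31/2,18], descend [1, 9]
      N1 x:[41/2,45/2] y:[16,18] z:[4,43/2] -> miss, prune
      N9 x:[31/2,39/2] y:[23/2,17] z:[12,18] -> hit [31/2,17], descend [3, 7]
        N3 x:[31/2,18] y:[25/2,29/2] z:[12,15] -> miss, prune
        N7 x:[16,39/2] y:[23/2,17] z:[31/2,18] -> hit [16,17], descend [14, 25]
          N14 x:[16,18] y:[29/2,17] z:[16,18] -> hit [16,17] leaf, test {P4@t=16}
          N25 x:[17,39/2] y:[23/2,12] z:[31/2,17] -> miss, prune
    N26 x:[5/2,29/2] y:[11,18] z:[5,22] -> hit [11,29/2], descend [19, 27]
      N19 x:[5/2,17/2] y:[14,35/2] z:[10,22] -> miss, prune
      N27 x:[21/2,29/2] y:[11,18] z:[5,25/2] -> hit [11,25/2], descend [8, 12]
        N8 x:[21/2,27/2] y:[11,12] z:[5,7] -> miss, prune
        N12 x:[11,29/2] y:[29/2,18] z:[10,25/2] -> miss, prune
  N29 x:[5/2,22] y:[19,57/2] z:[9/2,18] -> miss, prune

order=[0, 11, 4, 1, 9, 3, 7, 14, 25, 26, 19, 27, 8, 12, 29]  |boxes|=15  |leaves|=1  hit=P4

== RESULT ==
15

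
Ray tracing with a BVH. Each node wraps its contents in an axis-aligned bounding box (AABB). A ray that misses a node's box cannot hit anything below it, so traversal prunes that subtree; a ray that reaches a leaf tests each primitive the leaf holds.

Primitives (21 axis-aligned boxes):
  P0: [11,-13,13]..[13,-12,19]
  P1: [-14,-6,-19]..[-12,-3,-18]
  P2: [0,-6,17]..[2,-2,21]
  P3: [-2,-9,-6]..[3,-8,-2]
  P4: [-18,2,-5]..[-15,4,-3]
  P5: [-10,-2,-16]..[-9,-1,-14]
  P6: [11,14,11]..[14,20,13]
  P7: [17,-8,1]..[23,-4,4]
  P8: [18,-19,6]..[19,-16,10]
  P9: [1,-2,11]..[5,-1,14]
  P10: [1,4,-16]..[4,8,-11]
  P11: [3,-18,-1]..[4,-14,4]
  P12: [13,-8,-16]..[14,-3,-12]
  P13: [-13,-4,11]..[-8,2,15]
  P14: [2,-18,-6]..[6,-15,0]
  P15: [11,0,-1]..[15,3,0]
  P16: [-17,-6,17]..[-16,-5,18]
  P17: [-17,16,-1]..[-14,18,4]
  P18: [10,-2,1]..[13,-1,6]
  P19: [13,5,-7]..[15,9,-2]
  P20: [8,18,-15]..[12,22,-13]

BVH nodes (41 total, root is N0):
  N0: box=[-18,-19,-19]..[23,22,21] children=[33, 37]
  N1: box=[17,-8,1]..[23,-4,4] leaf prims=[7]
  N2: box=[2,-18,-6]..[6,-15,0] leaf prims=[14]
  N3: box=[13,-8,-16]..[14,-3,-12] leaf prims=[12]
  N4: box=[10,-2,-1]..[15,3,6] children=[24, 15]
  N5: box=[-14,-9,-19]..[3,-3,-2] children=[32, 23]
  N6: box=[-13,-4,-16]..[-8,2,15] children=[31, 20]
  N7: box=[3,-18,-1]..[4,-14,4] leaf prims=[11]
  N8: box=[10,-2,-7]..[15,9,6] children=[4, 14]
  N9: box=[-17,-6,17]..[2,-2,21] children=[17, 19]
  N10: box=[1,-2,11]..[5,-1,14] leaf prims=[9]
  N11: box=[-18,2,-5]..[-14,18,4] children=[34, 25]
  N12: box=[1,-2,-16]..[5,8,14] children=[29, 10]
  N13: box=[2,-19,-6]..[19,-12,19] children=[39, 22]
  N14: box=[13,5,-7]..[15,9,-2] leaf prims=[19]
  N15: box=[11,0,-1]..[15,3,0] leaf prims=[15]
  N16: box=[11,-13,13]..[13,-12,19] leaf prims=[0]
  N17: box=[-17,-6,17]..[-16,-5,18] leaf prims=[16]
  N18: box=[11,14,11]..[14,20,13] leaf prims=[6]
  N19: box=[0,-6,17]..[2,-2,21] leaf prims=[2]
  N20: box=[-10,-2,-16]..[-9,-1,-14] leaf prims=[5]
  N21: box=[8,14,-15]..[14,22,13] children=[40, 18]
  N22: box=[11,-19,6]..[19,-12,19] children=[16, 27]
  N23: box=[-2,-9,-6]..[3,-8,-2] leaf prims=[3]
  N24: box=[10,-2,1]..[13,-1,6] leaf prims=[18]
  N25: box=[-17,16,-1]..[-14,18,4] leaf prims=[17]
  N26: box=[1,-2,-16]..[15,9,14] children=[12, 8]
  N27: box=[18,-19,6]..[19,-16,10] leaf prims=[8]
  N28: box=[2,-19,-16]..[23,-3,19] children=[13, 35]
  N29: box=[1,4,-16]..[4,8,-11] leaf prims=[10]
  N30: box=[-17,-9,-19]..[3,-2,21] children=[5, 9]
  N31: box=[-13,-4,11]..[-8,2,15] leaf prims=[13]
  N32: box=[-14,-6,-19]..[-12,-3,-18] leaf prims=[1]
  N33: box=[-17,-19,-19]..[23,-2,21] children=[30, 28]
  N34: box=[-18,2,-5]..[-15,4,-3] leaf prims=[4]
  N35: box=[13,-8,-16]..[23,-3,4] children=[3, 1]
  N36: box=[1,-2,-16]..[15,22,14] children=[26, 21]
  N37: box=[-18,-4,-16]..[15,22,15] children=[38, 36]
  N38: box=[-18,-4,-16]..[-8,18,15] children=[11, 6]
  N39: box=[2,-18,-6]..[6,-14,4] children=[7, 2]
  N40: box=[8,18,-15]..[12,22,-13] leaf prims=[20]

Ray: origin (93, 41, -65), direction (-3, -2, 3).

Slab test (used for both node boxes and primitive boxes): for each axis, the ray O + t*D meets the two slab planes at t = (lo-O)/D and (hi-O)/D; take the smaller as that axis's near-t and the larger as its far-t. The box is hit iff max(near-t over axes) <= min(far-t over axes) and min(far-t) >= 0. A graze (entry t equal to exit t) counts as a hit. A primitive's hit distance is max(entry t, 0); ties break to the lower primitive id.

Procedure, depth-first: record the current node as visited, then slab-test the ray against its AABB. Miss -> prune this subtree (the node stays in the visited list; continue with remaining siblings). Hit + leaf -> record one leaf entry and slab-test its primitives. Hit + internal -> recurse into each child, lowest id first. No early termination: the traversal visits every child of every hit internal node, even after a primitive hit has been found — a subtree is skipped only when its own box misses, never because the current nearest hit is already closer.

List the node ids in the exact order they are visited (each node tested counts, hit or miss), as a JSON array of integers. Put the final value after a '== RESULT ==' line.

Traverse from the root:
N0 x:[70/3,37] y:[19/2,30] z:[46/3,86/3] -> hit [70/3,86/3], descend [33, 37]
  N33 x:[70/3,110/3] y:[43/2,30] z:[46/3,86/3] -> hit [70/3,86/3], descend [28, 30]
    N28 x:[70/3,91/3] y:[22,30] z:[49/3,28] -> hit [70/3,28], descend [13, 35]
      N13 x:[74/3,91/3] y:[53/2,30] z:[59/3,28] -> hit [53/2,28], descend [22, 39]
        N22 x:[74/3,82/3] y:[53/2,30] z:[71/3,28] -> hit [53/2,82/3], descend [16, 27]
          N16 x:[80/3,82/3] y:[53/2,27] z:[26,28] -> hit [80/3,27] leaf, test {P0@t=80/3}
          N27 x:[74/3,25] y:[57/2,30] z:[71/3,25] -> miss, prune
        N39 x:[29,91/3] y:[55/2,59/2] z:[59/3,23] -> miss, prune
      N35 x:[70/3,80/3] y:[22,49/2] z:[49/3,23] -> miss, prune
    N30 x:[30,110/3] y:[43/2,25] z:[46/3,86/3] -> miss, prune
  N37 x:[26,37] y:[19/2,45/2] z:[49/3,80/3] -> miss, prune

Summary -> nodes [0, 33, 28, 13, 22, 16, 27, 39, 35, 30, 37]; box-tests=11; leaf-entries=1; first=P0

== RESULT ==
[0, 33, 28, 13, 22, 16, 27, 39, 35, 30, 37]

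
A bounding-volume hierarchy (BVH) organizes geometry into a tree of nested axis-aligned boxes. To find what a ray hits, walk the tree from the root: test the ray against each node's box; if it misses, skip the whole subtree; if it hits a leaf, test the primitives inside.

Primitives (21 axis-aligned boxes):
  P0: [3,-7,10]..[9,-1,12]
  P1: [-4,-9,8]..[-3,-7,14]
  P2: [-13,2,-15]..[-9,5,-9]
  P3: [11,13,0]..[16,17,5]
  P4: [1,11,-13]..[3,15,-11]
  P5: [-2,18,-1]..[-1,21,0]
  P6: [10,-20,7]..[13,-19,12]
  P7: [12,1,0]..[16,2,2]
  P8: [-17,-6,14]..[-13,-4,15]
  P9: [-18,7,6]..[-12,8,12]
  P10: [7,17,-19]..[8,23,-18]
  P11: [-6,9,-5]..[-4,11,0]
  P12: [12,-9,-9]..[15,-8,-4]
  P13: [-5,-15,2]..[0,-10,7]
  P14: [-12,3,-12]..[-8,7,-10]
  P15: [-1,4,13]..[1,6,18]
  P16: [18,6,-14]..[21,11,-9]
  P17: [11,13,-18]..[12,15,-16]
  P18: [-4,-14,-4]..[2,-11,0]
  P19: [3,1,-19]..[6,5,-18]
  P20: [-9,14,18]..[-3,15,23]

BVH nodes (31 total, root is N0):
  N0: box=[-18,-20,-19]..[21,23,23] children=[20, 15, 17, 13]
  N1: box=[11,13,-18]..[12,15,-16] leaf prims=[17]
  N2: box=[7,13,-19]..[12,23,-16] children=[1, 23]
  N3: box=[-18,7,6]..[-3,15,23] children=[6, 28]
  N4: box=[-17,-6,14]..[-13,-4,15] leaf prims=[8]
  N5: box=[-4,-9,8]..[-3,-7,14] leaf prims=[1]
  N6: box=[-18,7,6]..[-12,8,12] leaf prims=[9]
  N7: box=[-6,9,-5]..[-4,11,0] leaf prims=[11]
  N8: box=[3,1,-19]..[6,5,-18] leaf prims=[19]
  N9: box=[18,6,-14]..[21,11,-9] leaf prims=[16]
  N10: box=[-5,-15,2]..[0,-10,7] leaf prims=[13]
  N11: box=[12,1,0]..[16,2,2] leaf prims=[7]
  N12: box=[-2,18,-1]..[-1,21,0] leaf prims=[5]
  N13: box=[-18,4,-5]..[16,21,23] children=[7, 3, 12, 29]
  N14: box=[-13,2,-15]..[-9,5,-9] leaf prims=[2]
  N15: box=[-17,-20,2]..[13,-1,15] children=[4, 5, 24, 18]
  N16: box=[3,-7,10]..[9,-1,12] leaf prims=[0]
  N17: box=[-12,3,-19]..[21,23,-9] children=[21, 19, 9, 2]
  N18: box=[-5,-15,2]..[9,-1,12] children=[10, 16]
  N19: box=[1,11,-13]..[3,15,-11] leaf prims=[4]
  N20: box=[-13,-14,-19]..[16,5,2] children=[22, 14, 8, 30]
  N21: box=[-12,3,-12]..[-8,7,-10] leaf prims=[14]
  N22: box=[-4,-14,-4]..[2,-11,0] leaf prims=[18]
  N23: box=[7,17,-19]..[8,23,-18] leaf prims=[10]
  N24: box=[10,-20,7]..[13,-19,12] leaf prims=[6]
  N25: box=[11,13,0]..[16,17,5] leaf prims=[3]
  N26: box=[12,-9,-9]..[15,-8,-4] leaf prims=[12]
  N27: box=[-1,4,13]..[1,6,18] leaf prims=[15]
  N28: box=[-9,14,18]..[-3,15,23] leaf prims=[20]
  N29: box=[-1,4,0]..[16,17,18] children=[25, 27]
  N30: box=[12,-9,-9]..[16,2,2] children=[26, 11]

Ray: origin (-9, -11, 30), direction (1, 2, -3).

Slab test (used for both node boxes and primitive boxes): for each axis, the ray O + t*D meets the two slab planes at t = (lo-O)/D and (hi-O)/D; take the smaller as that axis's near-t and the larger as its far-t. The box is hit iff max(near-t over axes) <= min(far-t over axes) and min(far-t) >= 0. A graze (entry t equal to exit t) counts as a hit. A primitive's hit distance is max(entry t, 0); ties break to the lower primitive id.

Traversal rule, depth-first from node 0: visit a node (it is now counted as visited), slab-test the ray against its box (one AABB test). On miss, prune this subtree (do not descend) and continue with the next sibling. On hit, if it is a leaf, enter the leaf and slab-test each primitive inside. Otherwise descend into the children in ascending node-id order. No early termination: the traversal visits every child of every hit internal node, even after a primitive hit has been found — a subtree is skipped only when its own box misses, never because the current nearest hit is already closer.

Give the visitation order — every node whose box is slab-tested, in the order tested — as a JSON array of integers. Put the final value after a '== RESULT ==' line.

Trace the traversal:
N0 x:[-9,30] y:[-9/2,17] z:[7/3,49/3] -> hit [7/3,49/3], descend [13, 15, 17, 20]
  N13 x:[-9,25] y:[15/2,16] z:[7/3,35/3] -> hit [15/2,35/3], descend [3, 7, 12, 29]
    N3 x:[-9,6] y:[9,13] z:[7/3,8] -> miss, prune
    N7 x:[3,5] y:[10,11] z:[10,35/3] -> miss, prune
    N12 x:[7,8] y:[29/2,16] z:[10,31/3] -> miss, prune
    N29 x:[8,25] y:[15/2,14] z:[4,10] -> hit [8,10], descend [25, 27]
      N25 x:[20,25] y:[12,14] z:[25/3,10] -> miss, prune
      N27 x:[8,10] y:[15/2,17/2] z:[4,17/3] -> miss, prune
  N15 x:[-8,22] y:[-9/2,5] z:[5,28/3] -> hit [5,5], descend [4, 5, 18, 24]
    N4 x:[-8,-4] y:[5/2,7/2] z:[5,16/3] -> miss, prune
    N5 x:[5,6] y:[1,2] z:[16/3,22/3] -> miss, prune
    N18 x:[4,18] y:[-2,5] z:[6,28/3] -> miss, prune
    N24 x:[19,22] y:[-9/2,-4] z:[6,23/3] -> miss, prune
  N17 x:[-3,30] y:[7,17] z:[13,49/3] -> hit [13,49/3], descend [2, 9, 19, 21]
    N2 x:[16,21] y:[12,17] z:[46/3,49/3] -> hit [16,49/3], descend [1, 23]
      N1 x:[20,21] y:[12,13] z:[46/3,16] -> miss, prune
      N23 x:[16,17] y:[14,17] z:[16,49/3] -> hit [16,49/3] leaf, test {P10@t=16}
    N9 x:[27,30] y:[17/2,11] z:[13,44/3] -> miss, prune
    N19 x:[10,12] y:[11,13] z:[41/3,43/3] -> miss, prune
    N21 x:[-3,1] y:[7,9] z:[40/3,14] -> miss, prune
  N20 x:[-4,25] y:[-3/2,8] z:[28/3,49/3] -> miss, prune

21 AABB tests over nodes [0, 13, 3, 7, 12, 29, 25, 27, 15, 4, 5, 18, 24, 17, 2, 1, 23, 9, 19, 21, 20]; 1 leaf entered; closest P10.

== RESULT ==
[0, 13, 3, 7, 12, 29, 25, 27, 15, 4, 5, 18, 24, 17, 2, 1, 23, 9, 19, 21, 20]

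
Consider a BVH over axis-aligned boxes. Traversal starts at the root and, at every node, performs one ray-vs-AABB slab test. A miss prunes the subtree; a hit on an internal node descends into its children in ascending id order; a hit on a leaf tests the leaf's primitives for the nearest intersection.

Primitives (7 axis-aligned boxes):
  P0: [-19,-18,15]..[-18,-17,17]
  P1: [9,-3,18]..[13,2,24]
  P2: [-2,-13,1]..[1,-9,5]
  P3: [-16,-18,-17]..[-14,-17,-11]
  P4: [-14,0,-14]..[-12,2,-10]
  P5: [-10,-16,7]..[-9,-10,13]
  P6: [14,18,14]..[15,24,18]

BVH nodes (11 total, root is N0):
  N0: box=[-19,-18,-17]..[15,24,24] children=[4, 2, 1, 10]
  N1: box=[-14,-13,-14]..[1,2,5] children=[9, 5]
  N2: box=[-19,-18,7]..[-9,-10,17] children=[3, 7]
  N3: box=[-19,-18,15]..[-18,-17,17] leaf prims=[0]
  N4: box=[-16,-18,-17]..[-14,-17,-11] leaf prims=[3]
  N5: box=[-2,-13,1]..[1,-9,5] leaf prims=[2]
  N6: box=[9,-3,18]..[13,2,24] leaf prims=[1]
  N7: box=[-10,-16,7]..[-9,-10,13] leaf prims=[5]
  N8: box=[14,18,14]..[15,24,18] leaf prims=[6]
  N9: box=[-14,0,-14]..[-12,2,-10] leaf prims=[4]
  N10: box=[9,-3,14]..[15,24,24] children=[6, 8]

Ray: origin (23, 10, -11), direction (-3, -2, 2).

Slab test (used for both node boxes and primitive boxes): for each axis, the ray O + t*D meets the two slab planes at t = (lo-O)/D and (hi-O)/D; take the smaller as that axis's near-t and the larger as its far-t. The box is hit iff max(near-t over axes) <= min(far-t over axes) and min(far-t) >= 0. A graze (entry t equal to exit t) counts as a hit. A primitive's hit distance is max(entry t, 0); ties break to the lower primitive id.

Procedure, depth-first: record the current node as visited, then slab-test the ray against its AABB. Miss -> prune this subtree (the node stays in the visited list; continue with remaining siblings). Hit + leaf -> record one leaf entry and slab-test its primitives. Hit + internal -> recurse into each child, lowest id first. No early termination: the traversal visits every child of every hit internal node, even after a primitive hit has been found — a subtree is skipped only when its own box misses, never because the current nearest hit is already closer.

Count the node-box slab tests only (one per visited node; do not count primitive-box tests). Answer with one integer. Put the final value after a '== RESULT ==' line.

Traverse from the root:
N0 x:[8/3,14] y:[-7,14] z:[-3,35/2] -> hit [8/3,14], descend [1, 2, 4, 10]
  N1 x:[22/3,37/3] y:[4,23/2] z:[-3/2,8] -> hit [22/3,8], descend [5, 9]
    N5 x:[22/3,25/3] y:[19/2,23/2] z:[6,8] -> miss, prune
    N9 x:[35/3,37/3] y:[4,5] z:[-3/2,1/2] -> miss, prune
  N2 x:[32/3,14] y:[10,14] z:[9,14] -> hit [32/3,14], descend [3, 7]
    N3 x:[41/3,14] y:[27/2,14] z:[13,14] -> hit [41/3,14] leaf, test {P0@t=41/3}
    N7 x:[32/3,11] y:[10,13] z:[9,12] -> hit [32/3,11] leaf, test {P5@t=32/3}
  N4 x:[37/3,13] y:[27/2,14] z:[-3,0] -> miss, prune
  N10 x:[8/3,14/3] y:[-7,13/2] z:[25/2,35/2] -> miss, prune

9 AABB tests over nodes [0, 1, 5, 9, 2, 3, 7, 4, 10]; 2 leaves entered; closest P5.

== RESULT ==
9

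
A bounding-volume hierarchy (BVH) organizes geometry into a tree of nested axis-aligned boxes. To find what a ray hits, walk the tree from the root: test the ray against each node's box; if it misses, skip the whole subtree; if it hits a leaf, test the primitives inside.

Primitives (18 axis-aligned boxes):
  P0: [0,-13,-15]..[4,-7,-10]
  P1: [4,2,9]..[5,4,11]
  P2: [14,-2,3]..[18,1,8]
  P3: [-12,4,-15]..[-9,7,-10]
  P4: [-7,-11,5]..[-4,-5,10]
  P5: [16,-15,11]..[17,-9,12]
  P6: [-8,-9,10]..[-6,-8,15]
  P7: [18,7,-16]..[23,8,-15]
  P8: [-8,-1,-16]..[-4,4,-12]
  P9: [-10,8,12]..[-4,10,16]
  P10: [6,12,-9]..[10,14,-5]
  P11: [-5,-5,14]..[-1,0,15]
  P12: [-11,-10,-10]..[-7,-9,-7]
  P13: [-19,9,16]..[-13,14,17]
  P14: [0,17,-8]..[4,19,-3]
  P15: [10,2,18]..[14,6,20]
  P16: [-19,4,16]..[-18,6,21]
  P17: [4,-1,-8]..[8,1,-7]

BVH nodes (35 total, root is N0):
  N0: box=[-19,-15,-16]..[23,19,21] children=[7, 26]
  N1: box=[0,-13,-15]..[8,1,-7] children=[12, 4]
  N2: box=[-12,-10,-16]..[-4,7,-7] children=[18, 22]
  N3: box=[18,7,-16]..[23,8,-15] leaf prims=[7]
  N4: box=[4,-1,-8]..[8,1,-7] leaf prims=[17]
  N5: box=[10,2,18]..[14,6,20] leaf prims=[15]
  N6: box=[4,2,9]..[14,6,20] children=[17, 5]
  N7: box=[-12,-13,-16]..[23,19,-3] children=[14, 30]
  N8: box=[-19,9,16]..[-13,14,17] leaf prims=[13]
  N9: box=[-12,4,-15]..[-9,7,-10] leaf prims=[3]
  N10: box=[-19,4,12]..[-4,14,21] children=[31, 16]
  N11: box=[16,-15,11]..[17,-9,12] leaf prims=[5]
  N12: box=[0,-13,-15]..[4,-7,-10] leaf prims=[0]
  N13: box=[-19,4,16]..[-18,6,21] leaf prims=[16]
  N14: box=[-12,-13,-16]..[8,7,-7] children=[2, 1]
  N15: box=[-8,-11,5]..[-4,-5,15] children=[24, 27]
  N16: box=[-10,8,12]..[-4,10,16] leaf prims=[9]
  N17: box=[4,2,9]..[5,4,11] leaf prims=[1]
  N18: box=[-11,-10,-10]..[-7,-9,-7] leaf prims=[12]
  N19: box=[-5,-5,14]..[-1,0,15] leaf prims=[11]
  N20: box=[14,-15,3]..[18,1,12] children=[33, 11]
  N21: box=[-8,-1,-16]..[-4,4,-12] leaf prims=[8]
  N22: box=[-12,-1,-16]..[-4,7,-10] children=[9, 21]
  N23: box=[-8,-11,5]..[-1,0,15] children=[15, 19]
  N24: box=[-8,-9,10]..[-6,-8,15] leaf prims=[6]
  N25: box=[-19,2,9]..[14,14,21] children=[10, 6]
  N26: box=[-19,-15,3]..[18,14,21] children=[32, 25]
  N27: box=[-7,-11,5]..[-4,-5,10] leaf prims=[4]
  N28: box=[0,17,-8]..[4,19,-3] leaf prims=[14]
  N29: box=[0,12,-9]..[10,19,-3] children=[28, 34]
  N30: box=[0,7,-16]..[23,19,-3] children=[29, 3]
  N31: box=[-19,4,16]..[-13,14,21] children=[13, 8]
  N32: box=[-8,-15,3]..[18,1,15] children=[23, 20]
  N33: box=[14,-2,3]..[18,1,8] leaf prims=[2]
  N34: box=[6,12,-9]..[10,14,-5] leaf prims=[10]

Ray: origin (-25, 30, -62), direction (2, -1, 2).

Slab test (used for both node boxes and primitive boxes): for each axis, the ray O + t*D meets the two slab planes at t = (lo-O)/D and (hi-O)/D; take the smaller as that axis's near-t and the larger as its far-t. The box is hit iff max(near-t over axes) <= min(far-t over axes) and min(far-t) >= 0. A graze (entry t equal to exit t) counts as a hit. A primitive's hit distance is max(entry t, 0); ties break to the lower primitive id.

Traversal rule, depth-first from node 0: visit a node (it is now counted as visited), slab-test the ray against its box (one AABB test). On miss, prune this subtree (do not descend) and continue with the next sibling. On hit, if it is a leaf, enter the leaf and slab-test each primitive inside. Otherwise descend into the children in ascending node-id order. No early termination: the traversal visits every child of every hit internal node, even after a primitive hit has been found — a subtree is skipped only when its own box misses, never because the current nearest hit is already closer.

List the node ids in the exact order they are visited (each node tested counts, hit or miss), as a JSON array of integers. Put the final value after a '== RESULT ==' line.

Walk:
N0 x:[3,24] y:[11,45] z:[23,83/2] -> hit [23,24], descend [7, 26]
  N7 x:[13/2,24] y:[11,43] z:[23,59/2] -> hit [23,24], descend [14, 30]
    N14 x:[13/2,33/2] y:[23,43] z:[23,55/2] -> miss, prune
    N30 x:[25/2,24] y:[11,23] z:[23,59/2] -> hit [23,23], descend [3, 29]
      N3 x:[43/2,24] y:[22,23] z:[23,47/2] -> hit [23,23] leaf, test {P7@t=23}
      N29 x:[25/2,35/2] y:[11,18] z:[53/2,59/2] -> miss, prune
  N26 x:[3,43/2] y:[16,45] z:[65/2,83/2] -> miss, prune

Visited [0, 7, 14, 30, 3, 29, 26]. Tests: 7 box, 1 leaf. Nearest: P7.

== RESULT ==
[0, 7, 14, 30, 3, 29, 26]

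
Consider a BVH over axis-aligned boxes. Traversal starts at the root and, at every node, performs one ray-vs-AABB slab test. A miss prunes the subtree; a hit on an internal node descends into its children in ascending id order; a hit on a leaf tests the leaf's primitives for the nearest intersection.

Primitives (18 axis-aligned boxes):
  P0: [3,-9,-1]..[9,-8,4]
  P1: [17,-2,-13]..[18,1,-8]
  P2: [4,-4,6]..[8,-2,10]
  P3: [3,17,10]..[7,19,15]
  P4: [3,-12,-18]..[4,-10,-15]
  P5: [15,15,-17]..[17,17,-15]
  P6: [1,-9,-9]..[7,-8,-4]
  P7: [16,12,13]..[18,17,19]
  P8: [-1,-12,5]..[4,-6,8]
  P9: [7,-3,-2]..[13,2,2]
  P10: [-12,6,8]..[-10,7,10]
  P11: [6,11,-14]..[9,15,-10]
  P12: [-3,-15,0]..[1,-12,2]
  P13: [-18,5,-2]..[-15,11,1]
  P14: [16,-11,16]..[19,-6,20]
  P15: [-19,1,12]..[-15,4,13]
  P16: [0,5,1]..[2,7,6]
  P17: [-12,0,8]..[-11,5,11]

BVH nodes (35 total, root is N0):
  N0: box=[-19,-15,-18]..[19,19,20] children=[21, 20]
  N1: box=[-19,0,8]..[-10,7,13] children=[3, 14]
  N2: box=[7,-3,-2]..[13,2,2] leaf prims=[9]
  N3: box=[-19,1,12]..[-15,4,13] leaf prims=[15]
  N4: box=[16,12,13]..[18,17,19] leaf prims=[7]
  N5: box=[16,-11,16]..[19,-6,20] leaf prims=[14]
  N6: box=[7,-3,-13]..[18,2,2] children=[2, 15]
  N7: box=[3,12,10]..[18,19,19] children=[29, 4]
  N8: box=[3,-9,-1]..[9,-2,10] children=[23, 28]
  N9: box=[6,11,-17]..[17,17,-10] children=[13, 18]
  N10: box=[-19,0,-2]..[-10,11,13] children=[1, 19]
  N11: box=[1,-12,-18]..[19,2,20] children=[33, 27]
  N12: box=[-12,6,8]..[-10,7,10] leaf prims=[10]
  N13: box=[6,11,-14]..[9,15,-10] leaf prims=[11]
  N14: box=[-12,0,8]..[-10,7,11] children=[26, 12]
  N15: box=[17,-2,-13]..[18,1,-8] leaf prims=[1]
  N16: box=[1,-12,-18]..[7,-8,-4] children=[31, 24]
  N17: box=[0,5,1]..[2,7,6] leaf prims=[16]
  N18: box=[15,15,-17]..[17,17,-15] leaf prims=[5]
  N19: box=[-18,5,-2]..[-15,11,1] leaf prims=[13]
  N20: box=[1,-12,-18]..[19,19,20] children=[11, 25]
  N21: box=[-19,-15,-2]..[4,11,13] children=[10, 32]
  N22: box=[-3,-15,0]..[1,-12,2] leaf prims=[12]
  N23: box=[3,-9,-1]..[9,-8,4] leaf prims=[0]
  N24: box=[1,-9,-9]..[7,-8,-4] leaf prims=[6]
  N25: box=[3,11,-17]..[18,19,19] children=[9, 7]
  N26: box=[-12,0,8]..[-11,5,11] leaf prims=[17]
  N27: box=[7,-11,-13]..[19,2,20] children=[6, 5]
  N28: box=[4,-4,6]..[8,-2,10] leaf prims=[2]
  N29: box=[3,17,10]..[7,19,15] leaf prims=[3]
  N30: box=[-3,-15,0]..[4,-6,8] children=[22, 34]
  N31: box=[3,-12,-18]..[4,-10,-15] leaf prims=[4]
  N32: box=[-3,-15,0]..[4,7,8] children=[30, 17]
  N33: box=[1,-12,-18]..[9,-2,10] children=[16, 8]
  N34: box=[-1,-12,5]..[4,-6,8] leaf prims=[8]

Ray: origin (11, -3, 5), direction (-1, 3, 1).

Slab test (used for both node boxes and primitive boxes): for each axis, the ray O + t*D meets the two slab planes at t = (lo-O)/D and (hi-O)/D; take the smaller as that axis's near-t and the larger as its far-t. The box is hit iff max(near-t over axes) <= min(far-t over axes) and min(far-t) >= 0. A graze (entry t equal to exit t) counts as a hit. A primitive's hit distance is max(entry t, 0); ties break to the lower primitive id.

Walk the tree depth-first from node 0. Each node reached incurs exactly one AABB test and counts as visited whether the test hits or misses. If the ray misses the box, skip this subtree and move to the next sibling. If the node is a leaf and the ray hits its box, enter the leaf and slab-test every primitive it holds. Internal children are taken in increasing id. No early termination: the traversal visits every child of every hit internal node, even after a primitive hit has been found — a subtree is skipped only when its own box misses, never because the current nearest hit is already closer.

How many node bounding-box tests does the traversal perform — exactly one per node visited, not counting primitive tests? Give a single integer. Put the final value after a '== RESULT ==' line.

Trace the traversal:
N0 x:[-8,30] y:[-4,22/3] z:[-23,15] -> hit [-4,22/3], descend [20, 21]
  N20 x:[-8,10] y:[-3,22/3] z:[-23,15] -> hit [-3,22/3], descend [11, 25]
    N11 x:[-8,10] y:[-3,5/3] z:[-23,15] -> hit [-3,5/3], descend [27, 33]
      N27 x:[-8,4] y:[-8/3,5/3] z:[-18,15] -> hit [-8/3,5/3], descend [5, 6]
        N5 x:[-8,-5] y:[-8/3,-1] z:[11,15] -> miss, prune
        N6 x:[-7,4] y:[0,5/3] z:[-18,-3] -> miss, prune
      N33 x:[2,10] y:[-3,1/3] z:[-23,5] -> miss, prune
    N25 x:[-7,8] y:[14/3,22/3] z:[-22,14] -> hit [14/3,22/3], descend [7, 9]
      N7 x:[-7,8] y:[5,22/3] z:[5,14] -> hit [5,22/3], descend [4, 29]
        N4 x:[-7,-5] y:[5,20/3] z:[8,14] -> miss, prune
        N29 x:[4,8] y:[20/3,22/3] z:[5,10] -> hit [20/3,22/3] leaf, test {P3@t=20/3}
      N9 x:[-6,5] y:[14/3,20/3] z:[-22,-15] -> miss, prune
  N21 x:[7,30] y:[-4,14/3] z:[-7,8] -> miss, prune

order=[0, 20, 11, 27, 5, 6, 33, 25, 7, 4, 29, 9, 21]  |boxes|=13  |leaves|=1  hit=P3

== RESULT ==
13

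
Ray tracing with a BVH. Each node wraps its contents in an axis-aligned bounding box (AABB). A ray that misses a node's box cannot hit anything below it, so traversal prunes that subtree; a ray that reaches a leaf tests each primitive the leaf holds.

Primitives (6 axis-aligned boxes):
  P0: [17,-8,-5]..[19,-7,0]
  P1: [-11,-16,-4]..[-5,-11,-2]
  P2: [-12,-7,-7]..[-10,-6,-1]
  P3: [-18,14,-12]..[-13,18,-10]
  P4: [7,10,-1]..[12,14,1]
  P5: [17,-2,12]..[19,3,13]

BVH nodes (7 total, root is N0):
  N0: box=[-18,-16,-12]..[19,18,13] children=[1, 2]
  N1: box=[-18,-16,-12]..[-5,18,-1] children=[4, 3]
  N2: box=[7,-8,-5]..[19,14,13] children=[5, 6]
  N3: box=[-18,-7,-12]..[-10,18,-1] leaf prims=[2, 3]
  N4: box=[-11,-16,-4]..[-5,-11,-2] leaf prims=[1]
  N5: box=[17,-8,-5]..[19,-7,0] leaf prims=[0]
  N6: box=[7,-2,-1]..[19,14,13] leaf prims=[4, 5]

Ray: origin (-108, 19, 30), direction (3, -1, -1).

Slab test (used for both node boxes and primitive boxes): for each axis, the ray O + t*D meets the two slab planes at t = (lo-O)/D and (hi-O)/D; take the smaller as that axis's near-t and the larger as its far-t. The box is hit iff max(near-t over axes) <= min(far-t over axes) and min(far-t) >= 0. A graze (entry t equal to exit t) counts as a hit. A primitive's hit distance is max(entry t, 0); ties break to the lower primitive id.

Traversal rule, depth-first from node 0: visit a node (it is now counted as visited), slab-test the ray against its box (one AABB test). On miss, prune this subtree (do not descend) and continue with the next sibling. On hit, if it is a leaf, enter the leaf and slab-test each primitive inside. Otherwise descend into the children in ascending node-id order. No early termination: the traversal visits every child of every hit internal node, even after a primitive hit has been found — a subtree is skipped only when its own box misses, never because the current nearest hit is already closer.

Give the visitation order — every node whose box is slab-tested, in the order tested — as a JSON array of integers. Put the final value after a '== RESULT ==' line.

Trace the traversal:
N0 x:[30,127/3] y:[1,35] z:[17,42] -> hit [30,35], descend [1, 2]
  N1 x:[30,103/3] y:[1,35] z:[31,42] -> hit [31,103/3], descend [3, 4]
    N3 x:[30,98/3] y:[1,26] z:[31,42] -> miss, prune
    N4 x:[97/3,103/3] y:[30,35] z:[32,34] -> hit [97/3,34] leaf, test {P1@t=97/3}
  N2 x:[115/3,127/3] y:[5,27] z:[17,35] -> miss, prune

order=[0, 1, 3, 4, 2]  |boxes|=5  |leaves|=1  hit=P1

== RESULT ==
[0, 1, 3, 4, 2]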